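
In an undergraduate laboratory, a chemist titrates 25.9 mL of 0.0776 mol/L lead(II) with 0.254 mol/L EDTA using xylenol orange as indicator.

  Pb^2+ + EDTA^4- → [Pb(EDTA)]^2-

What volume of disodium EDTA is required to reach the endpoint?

n(Pb2+) = 0.0259 L × 0.0776 mol/L = 2.01 × 10^-3 mol
n(EDTA) = 2.01 × 10^-3 mol (1:1 stoichiometry)
V(EDTA) = 2.01 × 10^-3 mol / 0.254 mol/L = 0.00791 L = 7.91 mL

7.91 mL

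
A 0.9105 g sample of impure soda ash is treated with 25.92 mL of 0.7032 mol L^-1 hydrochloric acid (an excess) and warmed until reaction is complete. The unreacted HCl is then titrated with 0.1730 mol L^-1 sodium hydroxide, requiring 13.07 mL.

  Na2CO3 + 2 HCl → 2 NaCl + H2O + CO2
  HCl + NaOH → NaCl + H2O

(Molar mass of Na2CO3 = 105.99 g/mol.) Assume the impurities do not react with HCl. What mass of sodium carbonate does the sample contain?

0.8461 g

n(HCl) added = 0.02592 × 0.7032 = 0.01823 mol
n(NaOH) used in back-titration = 0.01307 × 0.1730 = 2.261 × 10^-3 mol
n(HCl) left over = 2.261 × 10^-3 mol (1:1 ratio)
n(HCl) consumed by analyte = 0.01823 − 2.261 × 10^-3 = 0.01597 mol
From the 1:2 ratio, n(Na2CO3) = 1/2 × 0.01597 = 7.983 × 10^-3 mol
mass of Na2CO3 = 7.983 × 10^-3 × 105.99 = 0.8461 g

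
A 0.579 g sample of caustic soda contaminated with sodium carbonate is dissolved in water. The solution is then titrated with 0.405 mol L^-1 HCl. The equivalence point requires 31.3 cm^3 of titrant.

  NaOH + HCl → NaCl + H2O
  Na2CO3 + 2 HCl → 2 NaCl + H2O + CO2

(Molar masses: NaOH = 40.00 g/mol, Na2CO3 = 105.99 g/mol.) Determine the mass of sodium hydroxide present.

n(HCl) = 0.0313 × 0.405 = 0.0127 mol
Let x = n(NaOH), y = n(Na2CO3).
Titrant: 1x + 2y = 0.0127;  mass: 40.00x + 105.99y = 0.579
Solving, x = 7.14 × 10^-3 mol, y = 2.77 × 10^-3 mol
mass of NaOH = 7.14 × 10^-3 × 40.00 = 0.286 g

0.286 g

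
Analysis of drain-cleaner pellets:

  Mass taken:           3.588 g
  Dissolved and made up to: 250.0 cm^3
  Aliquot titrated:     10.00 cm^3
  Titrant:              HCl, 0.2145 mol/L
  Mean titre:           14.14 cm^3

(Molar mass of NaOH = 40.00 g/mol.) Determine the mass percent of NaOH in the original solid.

84.53 %

NaOH + HCl → NaCl + H2O
n(HCl) per titration = 0.01414 × 0.2145 = 3.033 × 10^-3 mol
n(NaOH) in each aliquot = 3.033 × 10^-3 mol (1:1 ratio)
n(NaOH) in the whole flask = 3.033 × 10^-3 × 250.0/10.00 = 0.07583 mol
mass of NaOH = 0.07583 × 40.00 = 3.033 g
% NaOH = 3.033 / 3.588 × 100 = 84.53 %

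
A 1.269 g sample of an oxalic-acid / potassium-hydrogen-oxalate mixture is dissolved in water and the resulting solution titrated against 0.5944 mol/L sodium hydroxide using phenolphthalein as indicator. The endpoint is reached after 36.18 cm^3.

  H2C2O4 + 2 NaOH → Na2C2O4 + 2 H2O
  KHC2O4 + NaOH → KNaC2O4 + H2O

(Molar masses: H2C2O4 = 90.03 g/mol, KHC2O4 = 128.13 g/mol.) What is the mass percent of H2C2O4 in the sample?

n(NaOH) = 0.03618 × 0.5944 = 0.02151 mol
Let x = n(H2C2O4), y = n(KHC2O4).
Titrant: 2x + 1y = 0.02151;  mass: 90.03x + 128.13y = 1.269
Solving, x = 8.942 × 10^-3 mol, y = 3.621 × 10^-3 mol
mass of H2C2O4 = 8.942 × 10^-3 × 90.03 = 0.8051 g
% H2C2O4 = 0.8051 / 1.269 × 100 = 63.44 %

63.44 %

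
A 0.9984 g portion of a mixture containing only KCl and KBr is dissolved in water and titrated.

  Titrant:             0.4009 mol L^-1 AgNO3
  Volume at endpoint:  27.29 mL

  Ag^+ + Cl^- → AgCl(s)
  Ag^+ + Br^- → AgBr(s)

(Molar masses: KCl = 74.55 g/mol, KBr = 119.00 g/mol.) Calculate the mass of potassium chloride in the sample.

n(AgNO3) = 0.02729 × 0.4009 = 0.01094 mol
Let x = n(KCl), y = n(KBr).
Titrant: 1x + 1y = 0.01094;  mass: 74.55x + 119.00y = 0.9984
Solving, x = 6.828 × 10^-3 mol, y = 4.112 × 10^-3 mol
mass of KCl = 6.828 × 10^-3 × 74.55 = 0.5091 g

0.5091 g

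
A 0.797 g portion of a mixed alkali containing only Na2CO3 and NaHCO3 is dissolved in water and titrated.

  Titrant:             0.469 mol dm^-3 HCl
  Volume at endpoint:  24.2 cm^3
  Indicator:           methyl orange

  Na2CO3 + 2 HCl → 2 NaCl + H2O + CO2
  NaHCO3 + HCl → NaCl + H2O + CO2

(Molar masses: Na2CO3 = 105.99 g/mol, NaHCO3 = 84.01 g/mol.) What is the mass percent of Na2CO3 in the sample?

n(HCl) = 0.0242 × 0.469 = 0.0113 mol
Let x = n(Na2CO3), y = n(NaHCO3).
Titrant: 2x + 1y = 0.0113;  mass: 105.99x + 84.01y = 0.797
Solving, x = 2.52 × 10^-3 mol, y = 6.30 × 10^-3 mol
mass of Na2CO3 = 2.52 × 10^-3 × 105.99 = 0.267 g
% Na2CO3 = 0.267 / 0.797 × 100 = 33.6 %

33.6 %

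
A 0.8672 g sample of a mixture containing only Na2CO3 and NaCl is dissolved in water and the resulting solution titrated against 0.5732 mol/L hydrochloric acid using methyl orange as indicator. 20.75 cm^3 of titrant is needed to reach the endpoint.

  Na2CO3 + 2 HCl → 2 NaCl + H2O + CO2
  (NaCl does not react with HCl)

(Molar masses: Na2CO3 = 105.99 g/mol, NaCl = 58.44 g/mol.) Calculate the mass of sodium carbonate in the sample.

0.6303 g

n(HCl) = 0.02075 × 0.5732 = 0.01189 mol
Let x = n(Na2CO3), y = n(NaCl).
Titrant: 2x = 0.01189;  mass: 105.99x + 58.44y = 0.8672
Solving, x = 5.947 × 10^-3 mol, y = 4.053 × 10^-3 mol
mass of Na2CO3 = 5.947 × 10^-3 × 105.99 = 0.6303 g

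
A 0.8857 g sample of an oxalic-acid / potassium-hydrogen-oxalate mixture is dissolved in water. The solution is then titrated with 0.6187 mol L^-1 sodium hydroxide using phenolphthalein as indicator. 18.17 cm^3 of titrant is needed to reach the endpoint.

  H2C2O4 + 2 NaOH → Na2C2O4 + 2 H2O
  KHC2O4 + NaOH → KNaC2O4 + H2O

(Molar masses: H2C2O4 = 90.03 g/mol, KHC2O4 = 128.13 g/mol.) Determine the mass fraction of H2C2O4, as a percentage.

n(NaOH) = 0.01817 × 0.6187 = 0.01124 mol
Let x = n(H2C2O4), y = n(KHC2O4).
Titrant: 2x + 1y = 0.01124;  mass: 90.03x + 128.13y = 0.8857
Solving, x = 3.337 × 10^-3 mol, y = 4.568 × 10^-3 mol
mass of H2C2O4 = 3.337 × 10^-3 × 90.03 = 0.3004 g
% H2C2O4 = 0.3004 / 0.8857 × 100 = 33.92 %

33.92 %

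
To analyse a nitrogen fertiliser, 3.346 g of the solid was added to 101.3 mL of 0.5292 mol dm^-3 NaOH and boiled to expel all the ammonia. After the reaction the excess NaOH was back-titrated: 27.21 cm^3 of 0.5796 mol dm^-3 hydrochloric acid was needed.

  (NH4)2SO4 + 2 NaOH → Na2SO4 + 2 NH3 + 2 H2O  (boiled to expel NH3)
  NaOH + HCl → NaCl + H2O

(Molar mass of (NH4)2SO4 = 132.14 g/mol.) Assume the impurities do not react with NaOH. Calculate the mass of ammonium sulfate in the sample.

2.500 g

n(NaOH) added = 0.1013 × 0.5292 = 0.05361 mol
n(HCl) used in back-titration = 0.02721 × 0.5796 = 0.01577 mol
n(NaOH) left over = 0.01577 mol (1:1 ratio)
n(NaOH) consumed by analyte = 0.05361 − 0.01577 = 0.03784 mol
From the 1:2 ratio, n((NH4)2SO4) = 1/2 × 0.03784 = 0.01892 mol
mass of (NH4)2SO4 = 0.01892 × 132.14 = 2.500 g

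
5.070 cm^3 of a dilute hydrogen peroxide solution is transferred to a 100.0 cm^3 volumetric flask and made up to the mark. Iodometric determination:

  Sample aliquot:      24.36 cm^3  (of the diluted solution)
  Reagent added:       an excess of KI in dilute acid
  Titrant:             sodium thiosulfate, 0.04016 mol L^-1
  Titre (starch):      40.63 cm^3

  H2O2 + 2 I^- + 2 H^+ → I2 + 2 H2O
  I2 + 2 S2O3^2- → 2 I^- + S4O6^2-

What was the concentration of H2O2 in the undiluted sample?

n(S2O3^2-) = 0.04063 × 0.04016 = 1.632 × 10^-3 mol
n(I2) = n(S2O3^2-)/2 = 8.159 × 10^-4 mol
n(H2O2) in the aliquot = 8.159 × 10^-4 mol (1:1 ratio)
[H2O2]_dilute = 8.159 × 10^-4 / 0.02436 = 0.03349 mol/L
[H2O2]_original = 0.03349 × 100.0/5.070 = 0.6606 mol/L

0.6606 mol/L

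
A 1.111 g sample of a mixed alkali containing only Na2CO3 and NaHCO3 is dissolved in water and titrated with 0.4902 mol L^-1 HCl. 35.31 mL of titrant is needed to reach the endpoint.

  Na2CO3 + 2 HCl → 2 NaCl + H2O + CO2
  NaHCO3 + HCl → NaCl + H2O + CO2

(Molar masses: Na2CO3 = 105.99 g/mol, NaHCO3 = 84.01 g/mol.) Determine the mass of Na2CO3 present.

n(HCl) = 0.03531 × 0.4902 = 0.01731 mol
Let x = n(Na2CO3), y = n(NaHCO3).
Titrant: 2x + 1y = 0.01731;  mass: 105.99x + 84.01y = 1.111
Solving, x = 5.532 × 10^-3 mol, y = 6.246 × 10^-3 mol
mass of Na2CO3 = 5.532 × 10^-3 × 105.99 = 0.5863 g

0.5863 g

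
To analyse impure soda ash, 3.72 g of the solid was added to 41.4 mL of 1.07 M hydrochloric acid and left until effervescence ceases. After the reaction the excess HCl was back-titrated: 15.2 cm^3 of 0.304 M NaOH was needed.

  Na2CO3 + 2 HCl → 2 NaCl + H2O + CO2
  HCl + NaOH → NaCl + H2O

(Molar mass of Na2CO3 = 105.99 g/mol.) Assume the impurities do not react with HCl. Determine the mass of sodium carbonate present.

n(HCl) added = 0.0414 × 1.07 = 0.0443 mol
n(NaOH) used in back-titration = 0.0152 × 0.304 = 4.62 × 10^-3 mol
n(HCl) left over = 4.62 × 10^-3 mol (1:1 ratio)
n(HCl) consumed by analyte = 0.0443 − 4.62 × 10^-3 = 0.0397 mol
From the 1:2 ratio, n(Na2CO3) = 1/2 × 0.0397 = 0.0198 mol
mass of Na2CO3 = 0.0198 × 105.99 = 2.10 g

2.10 g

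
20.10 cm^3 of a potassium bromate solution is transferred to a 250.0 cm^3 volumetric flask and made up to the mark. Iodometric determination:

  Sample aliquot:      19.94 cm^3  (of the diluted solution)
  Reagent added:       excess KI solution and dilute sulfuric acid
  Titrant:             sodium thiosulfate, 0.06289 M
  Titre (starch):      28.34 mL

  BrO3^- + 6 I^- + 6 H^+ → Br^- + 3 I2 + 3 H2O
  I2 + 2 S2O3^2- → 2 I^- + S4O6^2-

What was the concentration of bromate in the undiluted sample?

n(S2O3^2-) = 0.02834 × 0.06289 = 1.782 × 10^-3 mol
n(I2) = n(S2O3^2-)/2 = 8.912 × 10^-4 mol
From the 1:3 ratio, n(BrO3^-) in the aliquot = 1/3 × 8.912 × 10^-4 = 2.971 × 10^-4 mol
[BrO3^-]_dilute = 2.971 × 10^-4 / 0.01994 = 0.01490 mol/L
[BrO3^-]_original = 0.01490 × 250.0/20.10 = 0.1853 mol/L

0.1853 M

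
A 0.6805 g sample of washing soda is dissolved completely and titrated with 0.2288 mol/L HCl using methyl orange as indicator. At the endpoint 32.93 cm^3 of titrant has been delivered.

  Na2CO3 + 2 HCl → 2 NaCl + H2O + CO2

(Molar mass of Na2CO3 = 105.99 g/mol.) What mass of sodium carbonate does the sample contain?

0.3993 g

n(HCl) = 0.03293 L × 0.2288 mol/L = 7.534 × 10^-3 mol
From the 1:2 ratio, n(Na2CO3) = 1/2 × 7.534 × 10^-3 = 3.767 × 10^-3 mol
mass of Na2CO3 = 3.767 × 10^-3 × 105.99 g/mol = 0.3993 g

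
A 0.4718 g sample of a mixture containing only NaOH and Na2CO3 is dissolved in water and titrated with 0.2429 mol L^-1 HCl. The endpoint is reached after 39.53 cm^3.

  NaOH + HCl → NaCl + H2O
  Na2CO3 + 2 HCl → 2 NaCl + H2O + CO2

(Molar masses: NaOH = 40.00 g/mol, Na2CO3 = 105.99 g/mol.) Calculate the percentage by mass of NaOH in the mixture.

n(HCl) = 0.03953 × 0.2429 = 9.602 × 10^-3 mol
Let x = n(NaOH), y = n(Na2CO3).
Titrant: 1x + 2y = 9.602 × 10^-3;  mass: 40.00x + 105.99y = 0.4718
Solving, x = 2.851 × 10^-3 mol, y = 3.375 × 10^-3 mol
mass of NaOH = 2.851 × 10^-3 × 40.00 = 0.1140 g
% NaOH = 0.1140 / 0.4718 × 100 = 24.17 %

24.17 %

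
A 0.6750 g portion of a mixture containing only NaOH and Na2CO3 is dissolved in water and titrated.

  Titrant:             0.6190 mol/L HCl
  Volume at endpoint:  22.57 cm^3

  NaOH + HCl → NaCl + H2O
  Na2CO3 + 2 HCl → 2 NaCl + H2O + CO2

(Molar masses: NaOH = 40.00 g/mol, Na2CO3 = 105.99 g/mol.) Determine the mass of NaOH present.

0.2013 g

n(HCl) = 0.02257 × 0.6190 = 0.01397 mol
Let x = n(NaOH), y = n(Na2CO3).
Titrant: 1x + 2y = 0.01397;  mass: 40.00x + 105.99y = 0.6750
Solving, x = 5.031 × 10^-3 mol, y = 4.470 × 10^-3 mol
mass of NaOH = 5.031 × 10^-3 × 40.00 = 0.2013 g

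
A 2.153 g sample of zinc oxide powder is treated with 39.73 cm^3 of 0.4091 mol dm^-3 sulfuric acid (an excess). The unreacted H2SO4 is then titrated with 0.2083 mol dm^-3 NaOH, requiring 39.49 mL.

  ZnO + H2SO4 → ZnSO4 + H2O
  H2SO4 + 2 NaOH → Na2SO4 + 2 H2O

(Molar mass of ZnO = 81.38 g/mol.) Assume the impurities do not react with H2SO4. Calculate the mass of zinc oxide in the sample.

n(H2SO4) added = 0.03973 × 0.4091 = 0.01625 mol
n(NaOH) used in back-titration = 0.03949 × 0.2083 = 8.226 × 10^-3 mol
From the 1:2 ratio, n(H2SO4) left over = 1/2 × 8.226 × 10^-3 = 4.113 × 10^-3 mol
n(H2SO4) consumed by analyte = 0.01625 − 4.113 × 10^-3 = 0.01214 mol
n(ZnO) = 0.01214 mol (1:1 ratio)
mass of ZnO = 0.01214 × 81.38 = 0.9880 g

0.9880 g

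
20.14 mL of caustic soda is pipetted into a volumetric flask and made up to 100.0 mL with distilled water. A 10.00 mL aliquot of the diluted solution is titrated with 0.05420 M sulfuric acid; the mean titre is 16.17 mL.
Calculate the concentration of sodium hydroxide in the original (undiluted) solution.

0.8703 M

2 NaOH + H2SO4 → Na2SO4 + 2 H2O
n(H2SO4) = 0.01617 × 0.05420 = 8.764 × 10^-4 mol
From the 2:1 ratio, n(NaOH) in the aliquot = 2/1 × 8.764 × 10^-4 = 1.753 × 10^-3 mol
[NaOH]_dilute = 1.753 × 10^-3 / 0.01000 = 0.1753 mol/L
Dilution factor = 100.0 / 20.14 = 4.965
[NaOH]_stock = 0.1753 × 4.965 = 0.8703 mol/L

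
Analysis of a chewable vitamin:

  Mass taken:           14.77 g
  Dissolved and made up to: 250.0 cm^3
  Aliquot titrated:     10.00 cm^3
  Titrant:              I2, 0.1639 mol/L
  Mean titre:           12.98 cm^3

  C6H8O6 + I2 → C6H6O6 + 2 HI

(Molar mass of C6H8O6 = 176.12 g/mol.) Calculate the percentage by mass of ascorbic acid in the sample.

63.42 %

n(I2) per titration = 0.01298 × 0.1639 = 2.127 × 10^-3 mol
n(C6H8O6) in each aliquot = 2.127 × 10^-3 mol (1:1 ratio)
n(C6H8O6) in the whole flask = 2.127 × 10^-3 × 250.0/10.00 = 0.05319 mol
mass of C6H8O6 = 0.05319 × 176.12 = 9.367 g
% C6H8O6 = 9.367 / 14.77 × 100 = 63.42 %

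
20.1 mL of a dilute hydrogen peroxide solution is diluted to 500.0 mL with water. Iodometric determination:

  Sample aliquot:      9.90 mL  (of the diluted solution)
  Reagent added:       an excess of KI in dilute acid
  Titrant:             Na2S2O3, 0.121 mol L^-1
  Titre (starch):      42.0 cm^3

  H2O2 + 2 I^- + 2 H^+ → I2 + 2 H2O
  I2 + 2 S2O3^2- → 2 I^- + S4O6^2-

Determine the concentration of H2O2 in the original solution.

n(S2O3^2-) = 0.0420 × 0.121 = 5.08 × 10^-3 mol
n(I2) = n(S2O3^2-)/2 = 2.54 × 10^-3 mol
n(H2O2) in the aliquot = 2.54 × 10^-3 mol (1:1 ratio)
[H2O2]_dilute = 2.54 × 10^-3 / 0.00990 = 0.257 mol/L
[H2O2]_original = 0.257 × 500.0/20.1 = 6.38 mol/L

6.38 mol/L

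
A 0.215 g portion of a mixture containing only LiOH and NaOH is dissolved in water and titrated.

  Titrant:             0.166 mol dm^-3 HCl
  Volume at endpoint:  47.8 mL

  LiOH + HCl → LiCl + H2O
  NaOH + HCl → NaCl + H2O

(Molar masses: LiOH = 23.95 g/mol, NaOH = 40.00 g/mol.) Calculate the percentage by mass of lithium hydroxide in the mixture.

n(HCl) = 0.0478 × 0.166 = 7.93 × 10^-3 mol
Let x = n(LiOH), y = n(NaOH).
Titrant: 1x + 1y = 7.93 × 10^-3;  mass: 23.95x + 40.00y = 0.215
Solving, x = 6.38 × 10^-3 mol, y = 1.56 × 10^-3 mol
mass of LiOH = 6.38 × 10^-3 × 23.95 = 0.153 g
% LiOH = 0.153 / 0.215 × 100 = 71.1 %

71.1 %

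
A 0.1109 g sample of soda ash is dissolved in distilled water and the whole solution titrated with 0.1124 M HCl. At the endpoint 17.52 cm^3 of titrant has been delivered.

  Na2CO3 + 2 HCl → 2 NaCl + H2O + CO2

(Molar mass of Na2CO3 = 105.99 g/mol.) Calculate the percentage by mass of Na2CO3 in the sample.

94.10 %

n(HCl) = 0.01752 L × 0.1124 mol/L = 1.969 × 10^-3 mol
From the 1:2 ratio, n(Na2CO3) = 1/2 × 1.969 × 10^-3 = 9.846 × 10^-4 mol
mass of Na2CO3 = 9.846 × 10^-4 × 105.99 g/mol = 0.1044 g
% Na2CO3 = 0.1044 / 0.1109 × 100 = 94.10 %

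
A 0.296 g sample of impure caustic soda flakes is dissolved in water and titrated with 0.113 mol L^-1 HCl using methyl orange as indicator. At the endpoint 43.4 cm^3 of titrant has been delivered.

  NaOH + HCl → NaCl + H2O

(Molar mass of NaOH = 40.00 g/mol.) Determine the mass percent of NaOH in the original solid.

n(HCl) = 0.0434 L × 0.113 mol/L = 4.90 × 10^-3 mol
n(NaOH) = 4.90 × 10^-3 mol (1:1 ratio)
mass of NaOH = 4.90 × 10^-3 × 40.00 g/mol = 0.196 g
% NaOH = 0.196 / 0.296 × 100 = 66.3 %

66.3 %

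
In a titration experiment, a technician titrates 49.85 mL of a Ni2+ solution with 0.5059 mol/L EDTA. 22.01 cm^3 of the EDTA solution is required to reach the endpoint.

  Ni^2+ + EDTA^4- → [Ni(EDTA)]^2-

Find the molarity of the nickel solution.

0.2234 mol/L

n(EDTA) = 0.02201 L × 0.5059 mol/L = 0.01113 mol
n(Ni2+) = 0.01113 mol (1:1 mole ratio)
[Ni2+] = 0.01113 mol / 0.04985 L = 0.2234 mol/L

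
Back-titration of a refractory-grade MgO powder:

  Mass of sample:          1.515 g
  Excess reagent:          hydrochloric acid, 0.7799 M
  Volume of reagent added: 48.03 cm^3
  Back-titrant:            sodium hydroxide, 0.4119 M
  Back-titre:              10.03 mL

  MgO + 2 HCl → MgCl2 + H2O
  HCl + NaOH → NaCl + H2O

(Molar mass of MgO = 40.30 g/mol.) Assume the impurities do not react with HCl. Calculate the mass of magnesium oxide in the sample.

n(HCl) added = 0.04803 × 0.7799 = 0.03746 mol
n(NaOH) used in back-titration = 0.01003 × 0.4119 = 4.131 × 10^-3 mol
n(HCl) left over = 4.131 × 10^-3 mol (1:1 ratio)
n(HCl) consumed by analyte = 0.03746 − 4.131 × 10^-3 = 0.03333 mol
From the 1:2 ratio, n(MgO) = 1/2 × 0.03333 = 0.01666 mol
mass of MgO = 0.01666 × 40.30 = 0.6715 g

0.6715 g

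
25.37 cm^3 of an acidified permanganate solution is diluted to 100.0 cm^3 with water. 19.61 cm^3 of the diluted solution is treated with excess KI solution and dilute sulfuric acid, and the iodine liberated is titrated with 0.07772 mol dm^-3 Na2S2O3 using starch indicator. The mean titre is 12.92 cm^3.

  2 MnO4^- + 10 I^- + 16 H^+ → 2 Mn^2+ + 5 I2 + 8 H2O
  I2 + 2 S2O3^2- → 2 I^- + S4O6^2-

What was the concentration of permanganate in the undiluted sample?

0.04037 mol/L

n(S2O3^2-) = 0.01292 × 0.07772 = 1.004 × 10^-3 mol
n(I2) = n(S2O3^2-)/2 = 5.021 × 10^-4 mol
From the 2:5 ratio, n(MnO4^-) in the aliquot = 2/5 × 5.021 × 10^-4 = 2.008 × 10^-4 mol
[MnO4^-]_dilute = 2.008 × 10^-4 / 0.01961 = 0.01024 mol/L
[MnO4^-]_original = 0.01024 × 100.0/25.37 = 0.04037 mol/L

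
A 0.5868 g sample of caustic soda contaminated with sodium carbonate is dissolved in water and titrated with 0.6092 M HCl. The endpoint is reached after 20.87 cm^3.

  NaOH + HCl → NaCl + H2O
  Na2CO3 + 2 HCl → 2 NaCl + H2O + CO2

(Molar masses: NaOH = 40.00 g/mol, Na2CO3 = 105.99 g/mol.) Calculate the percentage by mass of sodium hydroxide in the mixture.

n(HCl) = 0.02087 × 0.6092 = 0.01271 mol
Let x = n(NaOH), y = n(Na2CO3).
Titrant: 1x + 2y = 0.01271;  mass: 40.00x + 105.99y = 0.5868
Solving, x = 6.693 × 10^-3 mol, y = 3.010 × 10^-3 mol
mass of NaOH = 6.693 × 10^-3 × 40.00 = 0.2677 g
% NaOH = 0.2677 / 0.5868 × 100 = 45.63 %

45.63 %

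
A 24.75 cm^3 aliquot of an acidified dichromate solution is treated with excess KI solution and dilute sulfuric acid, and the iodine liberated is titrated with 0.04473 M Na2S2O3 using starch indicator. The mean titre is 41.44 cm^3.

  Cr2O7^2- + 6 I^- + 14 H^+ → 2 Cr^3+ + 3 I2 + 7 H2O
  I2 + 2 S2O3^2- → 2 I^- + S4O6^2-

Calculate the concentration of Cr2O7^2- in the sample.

0.01248 M

n(S2O3^2-) = 0.04144 × 0.04473 = 1.854 × 10^-3 mol
n(I2) = n(S2O3^2-)/2 = 9.268 × 10^-4 mol
From the 1:3 ratio, n(Cr2O7^2-) in the aliquot = 1/3 × 9.268 × 10^-4 = 3.089 × 10^-4 mol
[Cr2O7^2-] = 3.089 × 10^-4 / 0.02475 = 0.01248 mol/L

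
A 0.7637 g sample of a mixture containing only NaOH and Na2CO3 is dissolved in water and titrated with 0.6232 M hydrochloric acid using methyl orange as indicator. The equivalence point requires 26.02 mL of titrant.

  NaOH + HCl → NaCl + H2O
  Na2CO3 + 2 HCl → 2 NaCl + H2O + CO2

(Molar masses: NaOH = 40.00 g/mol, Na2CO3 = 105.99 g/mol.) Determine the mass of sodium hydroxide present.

n(HCl) = 0.02602 × 0.6232 = 0.01622 mol
Let x = n(NaOH), y = n(Na2CO3).
Titrant: 1x + 2y = 0.01622;  mass: 40.00x + 105.99y = 0.7637
Solving, x = 7.360 × 10^-3 mol, y = 4.428 × 10^-3 mol
mass of NaOH = 7.360 × 10^-3 × 40.00 = 0.2944 g

0.2944 g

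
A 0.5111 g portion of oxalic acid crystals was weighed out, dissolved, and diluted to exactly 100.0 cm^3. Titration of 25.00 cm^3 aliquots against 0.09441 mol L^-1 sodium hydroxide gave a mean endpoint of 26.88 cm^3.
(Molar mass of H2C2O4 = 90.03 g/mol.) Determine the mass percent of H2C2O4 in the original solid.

H2C2O4 + 2 NaOH → Na2C2O4 + 2 H2O
n(NaOH) per titration = 0.02688 × 0.09441 = 2.538 × 10^-3 mol
From the 1:2 ratio, n(H2C2O4) in each aliquot = 1/2 × 2.538 × 10^-3 = 1.269 × 10^-3 mol
n(H2C2O4) in the whole flask = 1.269 × 10^-3 × 100.0/25.00 = 5.075 × 10^-3 mol
mass of H2C2O4 = 5.075 × 10^-3 × 90.03 = 0.4569 g
% H2C2O4 = 0.4569 / 0.5111 × 100 = 89.40 %

89.40 %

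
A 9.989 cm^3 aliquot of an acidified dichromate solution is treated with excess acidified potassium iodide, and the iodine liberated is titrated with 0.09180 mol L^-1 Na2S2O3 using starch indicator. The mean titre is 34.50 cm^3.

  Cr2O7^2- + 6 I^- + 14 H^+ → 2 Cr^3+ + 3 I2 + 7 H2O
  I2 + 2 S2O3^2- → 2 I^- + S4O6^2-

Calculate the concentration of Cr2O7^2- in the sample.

0.05284 mol/L

n(S2O3^2-) = 0.03450 × 0.09180 = 3.167 × 10^-3 mol
n(I2) = n(S2O3^2-)/2 = 1.584 × 10^-3 mol
From the 1:3 ratio, n(Cr2O7^2-) in the aliquot = 1/3 × 1.584 × 10^-3 = 5.278 × 10^-4 mol
[Cr2O7^2-] = 5.278 × 10^-4 / 0.009989 = 0.05284 mol/L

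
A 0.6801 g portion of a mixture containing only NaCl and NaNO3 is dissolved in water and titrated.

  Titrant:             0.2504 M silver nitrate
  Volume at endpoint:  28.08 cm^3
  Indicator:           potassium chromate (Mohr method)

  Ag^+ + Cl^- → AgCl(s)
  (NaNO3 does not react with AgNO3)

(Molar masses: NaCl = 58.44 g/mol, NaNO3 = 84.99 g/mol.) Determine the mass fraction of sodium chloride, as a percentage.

n(AgNO3) = 0.02808 × 0.2504 = 7.031 × 10^-3 mol
Let x = n(NaCl), y = n(NaNO3).
Titrant: 1x = 7.031 × 10^-3;  mass: 58.44x + 84.99y = 0.6801
Solving, x = 7.031 × 10^-3 mol, y = 3.167 × 10^-3 mol
mass of NaCl = 7.031 × 10^-3 × 58.44 = 0.4109 g
% NaCl = 0.4109 / 0.6801 × 100 = 60.42 %

60.42 %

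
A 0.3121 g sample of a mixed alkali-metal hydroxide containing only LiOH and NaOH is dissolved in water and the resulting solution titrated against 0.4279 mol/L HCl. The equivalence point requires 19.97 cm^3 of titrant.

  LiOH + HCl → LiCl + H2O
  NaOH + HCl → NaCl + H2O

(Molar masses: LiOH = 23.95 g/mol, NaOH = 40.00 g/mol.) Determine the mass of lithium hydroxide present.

0.04433 g

n(HCl) = 0.01997 × 0.4279 = 8.545 × 10^-3 mol
Let x = n(LiOH), y = n(NaOH).
Titrant: 1x + 1y = 8.545 × 10^-3;  mass: 23.95x + 40.00y = 0.3121
Solving, x = 1.851 × 10^-3 mol, y = 6.694 × 10^-3 mol
mass of LiOH = 1.851 × 10^-3 × 23.95 = 0.04433 g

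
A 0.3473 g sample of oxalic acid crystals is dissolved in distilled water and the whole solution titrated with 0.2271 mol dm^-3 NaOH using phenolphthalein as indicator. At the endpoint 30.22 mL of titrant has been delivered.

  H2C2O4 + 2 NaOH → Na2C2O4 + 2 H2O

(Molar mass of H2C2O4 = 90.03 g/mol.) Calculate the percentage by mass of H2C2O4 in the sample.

n(NaOH) = 0.03022 L × 0.2271 mol/L = 6.863 × 10^-3 mol
From the 1:2 ratio, n(H2C2O4) = 1/2 × 6.863 × 10^-3 = 3.431 × 10^-3 mol
mass of H2C2O4 = 3.431 × 10^-3 × 90.03 g/mol = 0.3089 g
% H2C2O4 = 0.3089 / 0.3473 × 100 = 88.95 %

88.95 %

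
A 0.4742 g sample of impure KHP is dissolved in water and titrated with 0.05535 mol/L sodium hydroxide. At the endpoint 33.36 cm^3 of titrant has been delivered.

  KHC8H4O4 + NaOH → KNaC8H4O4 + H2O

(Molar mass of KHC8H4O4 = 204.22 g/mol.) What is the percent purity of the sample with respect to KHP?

n(NaOH) = 0.03336 L × 0.05535 mol/L = 1.846 × 10^-3 mol
n(KHC8H4O4) = 1.846 × 10^-3 mol (1:1 ratio)
mass of KHC8H4O4 = 1.846 × 10^-3 × 204.22 g/mol = 0.3771 g
% KHC8H4O4 = 0.3771 / 0.4742 × 100 = 79.52 %

79.52 %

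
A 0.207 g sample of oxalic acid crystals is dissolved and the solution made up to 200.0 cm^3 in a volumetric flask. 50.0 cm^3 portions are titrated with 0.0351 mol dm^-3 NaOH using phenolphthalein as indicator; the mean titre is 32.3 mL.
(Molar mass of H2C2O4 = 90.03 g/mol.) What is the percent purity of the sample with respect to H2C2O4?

H2C2O4 + 2 NaOH → Na2C2O4 + 2 H2O
n(NaOH) per titration = 0.0323 × 0.0351 = 1.13 × 10^-3 mol
From the 1:2 ratio, n(H2C2O4) in each aliquot = 1/2 × 1.13 × 10^-3 = 5.67 × 10^-4 mol
n(H2C2O4) in the whole flask = 5.67 × 10^-4 × 200.0/50.0 = 2.27 × 10^-3 mol
mass of H2C2O4 = 2.27 × 10^-3 × 90.03 = 0.204 g
% H2C2O4 = 0.204 / 0.207 × 100 = 98.6 %

98.6 %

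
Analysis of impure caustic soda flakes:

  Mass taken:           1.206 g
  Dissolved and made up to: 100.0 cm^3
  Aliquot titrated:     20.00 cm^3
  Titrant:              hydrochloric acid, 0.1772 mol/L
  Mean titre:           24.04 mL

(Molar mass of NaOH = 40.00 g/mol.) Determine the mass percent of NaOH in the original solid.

70.64 %

NaOH + HCl → NaCl + H2O
n(HCl) per titration = 0.02404 × 0.1772 = 4.260 × 10^-3 mol
n(NaOH) in each aliquot = 4.260 × 10^-3 mol (1:1 ratio)
n(NaOH) in the whole flask = 4.260 × 10^-3 × 100.0/20.00 = 0.02130 mol
mass of NaOH = 0.02130 × 40.00 = 0.8520 g
% NaOH = 0.8520 / 1.206 × 100 = 70.64 %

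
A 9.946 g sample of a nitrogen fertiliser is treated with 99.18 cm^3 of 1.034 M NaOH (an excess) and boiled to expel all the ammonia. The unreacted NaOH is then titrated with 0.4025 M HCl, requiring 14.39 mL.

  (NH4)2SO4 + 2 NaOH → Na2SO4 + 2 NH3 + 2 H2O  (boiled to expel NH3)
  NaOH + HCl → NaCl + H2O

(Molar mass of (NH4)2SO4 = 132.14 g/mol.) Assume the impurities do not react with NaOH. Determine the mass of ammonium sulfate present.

n(NaOH) added = 0.09918 × 1.034 = 0.1026 mol
n(HCl) used in back-titration = 0.01439 × 0.4025 = 5.792 × 10^-3 mol
n(NaOH) left over = 5.792 × 10^-3 mol (1:1 ratio)
n(NaOH) consumed by analyte = 0.1026 − 5.792 × 10^-3 = 0.09676 mol
From the 1:2 ratio, n((NH4)2SO4) = 1/2 × 0.09676 = 0.04838 mol
mass of (NH4)2SO4 = 0.04838 × 132.14 = 6.393 g

6.393 g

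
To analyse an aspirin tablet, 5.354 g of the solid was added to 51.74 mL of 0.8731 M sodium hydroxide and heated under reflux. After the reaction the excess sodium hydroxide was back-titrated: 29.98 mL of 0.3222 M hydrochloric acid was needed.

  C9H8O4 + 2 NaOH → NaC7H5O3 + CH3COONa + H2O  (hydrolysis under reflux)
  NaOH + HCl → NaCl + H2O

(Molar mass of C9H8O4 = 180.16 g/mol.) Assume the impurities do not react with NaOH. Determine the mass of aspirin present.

n(NaOH) added = 0.05174 × 0.8731 = 0.04517 mol
n(HCl) used in back-titration = 0.02998 × 0.3222 = 9.660 × 10^-3 mol
n(NaOH) left over = 9.660 × 10^-3 mol (1:1 ratio)
n(NaOH) consumed by analyte = 0.04517 − 9.660 × 10^-3 = 0.03551 mol
From the 1:2 ratio, n(C9H8O4) = 1/2 × 0.03551 = 0.01776 mol
mass of C9H8O4 = 0.01776 × 180.16 = 3.199 g

3.199 g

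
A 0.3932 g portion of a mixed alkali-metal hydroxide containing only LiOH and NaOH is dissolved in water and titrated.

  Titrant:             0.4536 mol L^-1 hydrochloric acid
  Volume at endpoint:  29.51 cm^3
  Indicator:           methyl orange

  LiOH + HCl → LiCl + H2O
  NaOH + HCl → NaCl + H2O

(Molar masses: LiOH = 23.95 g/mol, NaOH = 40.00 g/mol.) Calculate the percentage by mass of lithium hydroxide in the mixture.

n(HCl) = 0.02951 × 0.4536 = 0.01339 mol
Let x = n(LiOH), y = n(NaOH).
Titrant: 1x + 1y = 0.01339;  mass: 23.95x + 40.00y = 0.3932
Solving, x = 8.862 × 10^-3 mol, y = 4.524 × 10^-3 mol
mass of LiOH = 8.862 × 10^-3 × 23.95 = 0.2122 g
% LiOH = 0.2122 / 0.3932 × 100 = 53.98 %

53.98 %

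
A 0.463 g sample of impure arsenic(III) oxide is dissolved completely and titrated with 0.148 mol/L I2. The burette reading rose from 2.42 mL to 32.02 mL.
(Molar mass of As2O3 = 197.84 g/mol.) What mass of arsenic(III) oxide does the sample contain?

As2O3 + 2 I2 + 2 H2O → As2O5 + 4 HI
n(I2) = 0.0296 L × 0.148 mol/L = 4.38 × 10^-3 mol
From the 1:2 ratio, n(As2O3) = 1/2 × 4.38 × 10^-3 = 2.19 × 10^-3 mol
mass of As2O3 = 2.19 × 10^-3 × 197.84 g/mol = 0.433 g

0.433 g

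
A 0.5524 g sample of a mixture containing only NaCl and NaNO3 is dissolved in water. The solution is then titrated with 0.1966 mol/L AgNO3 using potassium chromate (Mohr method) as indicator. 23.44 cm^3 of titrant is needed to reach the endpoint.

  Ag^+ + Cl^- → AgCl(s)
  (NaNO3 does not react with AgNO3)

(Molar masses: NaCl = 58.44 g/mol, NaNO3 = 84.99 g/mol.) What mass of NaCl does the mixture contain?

n(AgNO3) = 0.02344 × 0.1966 = 4.608 × 10^-3 mol
Let x = n(NaCl), y = n(NaNO3).
Titrant: 1x = 4.608 × 10^-3;  mass: 58.44x + 84.99y = 0.5524
Solving, x = 4.608 × 10^-3 mol, y = 3.331 × 10^-3 mol
mass of NaCl = 4.608 × 10^-3 × 58.44 = 0.2693 g

0.2693 g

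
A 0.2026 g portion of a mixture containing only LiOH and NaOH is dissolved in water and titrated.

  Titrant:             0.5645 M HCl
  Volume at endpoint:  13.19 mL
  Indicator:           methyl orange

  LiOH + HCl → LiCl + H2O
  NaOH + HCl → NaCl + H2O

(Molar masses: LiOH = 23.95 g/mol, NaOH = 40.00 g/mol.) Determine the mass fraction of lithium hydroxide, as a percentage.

n(HCl) = 0.01319 × 0.5645 = 7.446 × 10^-3 mol
Let x = n(LiOH), y = n(NaOH).
Titrant: 1x + 1y = 7.446 × 10^-3;  mass: 23.95x + 40.00y = 0.2026
Solving, x = 5.933 × 10^-3 mol, y = 1.512 × 10^-3 mol
mass of LiOH = 5.933 × 10^-3 × 23.95 = 0.1421 g
% LiOH = 0.1421 / 0.2026 × 100 = 70.14 %

70.14 %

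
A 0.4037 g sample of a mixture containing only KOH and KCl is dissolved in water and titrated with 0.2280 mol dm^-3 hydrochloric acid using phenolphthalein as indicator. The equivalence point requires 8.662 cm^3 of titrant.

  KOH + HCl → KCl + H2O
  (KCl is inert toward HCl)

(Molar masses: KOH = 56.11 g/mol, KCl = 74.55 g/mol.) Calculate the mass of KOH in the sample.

0.1108 g

n(HCl) = 0.008662 × 0.2280 = 1.975 × 10^-3 mol
Let x = n(KOH), y = n(KCl).
Titrant: 1x = 1.975 × 10^-3;  mass: 56.11x + 74.55y = 0.4037
Solving, x = 1.975 × 10^-3 mol, y = 3.929 × 10^-3 mol
mass of KOH = 1.975 × 10^-3 × 56.11 = 0.1108 g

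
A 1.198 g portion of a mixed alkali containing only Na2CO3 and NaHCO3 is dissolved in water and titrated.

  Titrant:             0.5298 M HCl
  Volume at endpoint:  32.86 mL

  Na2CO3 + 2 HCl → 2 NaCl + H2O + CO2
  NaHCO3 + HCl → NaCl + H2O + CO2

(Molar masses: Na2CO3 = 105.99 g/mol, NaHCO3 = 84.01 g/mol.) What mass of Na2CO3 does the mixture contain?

n(HCl) = 0.03286 × 0.5298 = 0.01741 mol
Let x = n(Na2CO3), y = n(NaHCO3).
Titrant: 2x + 1y = 0.01741;  mass: 105.99x + 84.01y = 1.198
Solving, x = 4.265 × 10^-3 mol, y = 8.880 × 10^-3 mol
mass of Na2CO3 = 4.265 × 10^-3 × 105.99 = 0.4520 g

0.4520 g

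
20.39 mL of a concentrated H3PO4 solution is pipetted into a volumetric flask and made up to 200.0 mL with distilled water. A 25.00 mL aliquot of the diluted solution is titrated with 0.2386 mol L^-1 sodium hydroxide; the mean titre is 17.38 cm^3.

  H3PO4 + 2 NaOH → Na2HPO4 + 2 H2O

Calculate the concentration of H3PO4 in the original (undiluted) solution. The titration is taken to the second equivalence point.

0.8135 mol/L

n(NaOH) = 0.01738 × 0.2386 = 4.147 × 10^-3 mol
From the 1:2 ratio, n(H3PO4) in the aliquot = 1/2 × 4.147 × 10^-3 = 2.073 × 10^-3 mol
[H3PO4]_dilute = 2.073 × 10^-3 / 0.02500 = 0.08294 mol/L
Dilution factor = 200.0 / 20.39 = 9.809
[H3PO4]_stock = 0.08294 × 9.809 = 0.8135 mol/L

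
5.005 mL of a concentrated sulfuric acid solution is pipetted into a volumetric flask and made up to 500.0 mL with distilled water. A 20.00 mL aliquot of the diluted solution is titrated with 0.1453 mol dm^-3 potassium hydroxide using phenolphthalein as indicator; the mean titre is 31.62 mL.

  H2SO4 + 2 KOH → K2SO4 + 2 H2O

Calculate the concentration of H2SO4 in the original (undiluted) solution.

n(KOH) = 0.03162 × 0.1453 = 4.594 × 10^-3 mol
From the 1:2 ratio, n(H2SO4) in the aliquot = 1/2 × 4.594 × 10^-3 = 2.297 × 10^-3 mol
[H2SO4]_dilute = 2.297 × 10^-3 / 0.02000 = 0.1149 mol/L
Dilution factor = 500.0 / 5.005 = 99.90
[H2SO4]_stock = 0.1149 × 99.90 = 11.47 mol/L

11.47 mol/L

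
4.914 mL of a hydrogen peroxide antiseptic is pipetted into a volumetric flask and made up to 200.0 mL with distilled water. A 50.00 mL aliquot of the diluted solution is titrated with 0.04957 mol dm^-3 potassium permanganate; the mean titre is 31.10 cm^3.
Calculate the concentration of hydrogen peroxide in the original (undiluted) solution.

2 MnO4^- + 5 H2O2 + 6 H^+ → 2 Mn^2+ + 5 O2 + 8 H2O
n(KMnO4) = 0.03110 × 0.04957 = 1.542 × 10^-3 mol
From the 5:2 ratio, n(H2O2) in the aliquot = 5/2 × 1.542 × 10^-3 = 3.854 × 10^-3 mol
[H2O2]_dilute = 3.854 × 10^-3 / 0.05000 = 0.07708 mol/L
Dilution factor = 200.0 / 4.914 = 40.70
[H2O2]_stock = 0.07708 × 40.70 = 3.137 mol/L

3.137 mol/L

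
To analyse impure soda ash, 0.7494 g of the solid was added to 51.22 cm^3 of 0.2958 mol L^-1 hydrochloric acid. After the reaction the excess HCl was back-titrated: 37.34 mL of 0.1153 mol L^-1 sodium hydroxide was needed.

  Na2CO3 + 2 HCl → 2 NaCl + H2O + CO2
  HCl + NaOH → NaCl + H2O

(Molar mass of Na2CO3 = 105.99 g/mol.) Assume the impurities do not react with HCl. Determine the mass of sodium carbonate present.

0.5748 g

n(HCl) added = 0.05122 × 0.2958 = 0.01515 mol
n(NaOH) used in back-titration = 0.03734 × 0.1153 = 4.305 × 10^-3 mol
n(HCl) left over = 4.305 × 10^-3 mol (1:1 ratio)
n(HCl) consumed by analyte = 0.01515 − 4.305 × 10^-3 = 0.01085 mol
From the 1:2 ratio, n(Na2CO3) = 1/2 × 0.01085 = 5.423 × 10^-3 mol
mass of Na2CO3 = 5.423 × 10^-3 × 105.99 = 0.5748 g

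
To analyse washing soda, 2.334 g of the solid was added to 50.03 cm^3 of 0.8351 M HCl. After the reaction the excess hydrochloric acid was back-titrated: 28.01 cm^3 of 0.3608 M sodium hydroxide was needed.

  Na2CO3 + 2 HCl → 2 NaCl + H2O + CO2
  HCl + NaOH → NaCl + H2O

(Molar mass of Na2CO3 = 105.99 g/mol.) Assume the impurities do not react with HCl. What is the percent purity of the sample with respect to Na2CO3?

n(HCl) added = 0.05003 × 0.8351 = 0.04178 mol
n(NaOH) used in back-titration = 0.02801 × 0.3608 = 0.01011 mol
n(HCl) left over = 0.01011 mol (1:1 ratio)
n(HCl) consumed by analyte = 0.04178 − 0.01011 = 0.03167 mol
From the 1:2 ratio, n(Na2CO3) = 1/2 × 0.03167 = 0.01584 mol
mass of Na2CO3 = 0.01584 × 105.99 = 1.679 g
% Na2CO3 = 1.679 / 2.334 × 100 = 71.92 %

71.92 %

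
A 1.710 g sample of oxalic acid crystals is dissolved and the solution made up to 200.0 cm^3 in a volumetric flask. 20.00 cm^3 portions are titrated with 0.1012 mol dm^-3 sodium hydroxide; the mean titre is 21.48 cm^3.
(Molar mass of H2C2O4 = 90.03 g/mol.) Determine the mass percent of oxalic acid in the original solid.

H2C2O4 + 2 NaOH → Na2C2O4 + 2 H2O
n(NaOH) per titration = 0.02148 × 0.1012 = 2.174 × 10^-3 mol
From the 1:2 ratio, n(H2C2O4) in each aliquot = 1/2 × 2.174 × 10^-3 = 1.087 × 10^-3 mol
n(H2C2O4) in the whole flask = 1.087 × 10^-3 × 200.0/20.00 = 0.01087 mol
mass of H2C2O4 = 0.01087 × 90.03 = 0.9785 g
% H2C2O4 = 0.9785 / 1.710 × 100 = 57.22 %

57.22 %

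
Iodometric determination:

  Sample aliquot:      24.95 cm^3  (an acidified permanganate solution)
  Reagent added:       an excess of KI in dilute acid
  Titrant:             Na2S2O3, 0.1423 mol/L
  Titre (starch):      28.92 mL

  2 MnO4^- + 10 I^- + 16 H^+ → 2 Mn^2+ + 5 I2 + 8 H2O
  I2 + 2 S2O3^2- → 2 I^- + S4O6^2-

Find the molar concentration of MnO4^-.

0.03299 mol/L

n(S2O3^2-) = 0.02892 × 0.1423 = 4.115 × 10^-3 mol
n(I2) = n(S2O3^2-)/2 = 2.058 × 10^-3 mol
From the 2:5 ratio, n(MnO4^-) in the aliquot = 2/5 × 2.058 × 10^-3 = 8.231 × 10^-4 mol
[MnO4^-] = 8.231 × 10^-4 / 0.02495 = 0.03299 mol/L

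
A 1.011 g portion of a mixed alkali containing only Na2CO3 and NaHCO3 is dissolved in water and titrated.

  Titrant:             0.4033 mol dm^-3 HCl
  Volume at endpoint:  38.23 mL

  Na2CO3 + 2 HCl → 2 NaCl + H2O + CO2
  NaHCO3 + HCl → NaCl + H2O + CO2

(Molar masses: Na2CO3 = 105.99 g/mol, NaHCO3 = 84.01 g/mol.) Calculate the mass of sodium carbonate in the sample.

n(HCl) = 0.03823 × 0.4033 = 0.01542 mol
Let x = n(Na2CO3), y = n(NaHCO3).
Titrant: 2x + 1y = 0.01542;  mass: 105.99x + 84.01y = 1.011
Solving, x = 4.583 × 10^-3 mol, y = 6.252 × 10^-3 mol
mass of Na2CO3 = 4.583 × 10^-3 × 105.99 = 0.4857 g

0.4857 g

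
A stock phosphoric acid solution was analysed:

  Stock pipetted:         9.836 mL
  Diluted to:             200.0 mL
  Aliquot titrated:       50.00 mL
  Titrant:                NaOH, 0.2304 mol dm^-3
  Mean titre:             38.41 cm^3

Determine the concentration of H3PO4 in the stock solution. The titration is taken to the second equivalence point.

1.799 mol/L

H3PO4 + 2 NaOH → Na2HPO4 + 2 H2O
n(NaOH) = 0.03841 × 0.2304 = 8.850 × 10^-3 mol
From the 1:2 ratio, n(H3PO4) in the aliquot = 1/2 × 8.850 × 10^-3 = 4.425 × 10^-3 mol
[H3PO4]_dilute = 4.425 × 10^-3 / 0.05000 = 0.08850 mol/L
Dilution factor = 200.0 / 9.836 = 20.33
[H3PO4]_stock = 0.08850 × 20.33 = 1.799 mol/L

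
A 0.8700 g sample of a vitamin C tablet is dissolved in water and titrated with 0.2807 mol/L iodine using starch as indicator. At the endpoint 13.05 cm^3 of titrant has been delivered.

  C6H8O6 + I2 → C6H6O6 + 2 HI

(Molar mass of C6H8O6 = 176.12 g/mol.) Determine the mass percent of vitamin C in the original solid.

n(I2) = 0.01305 L × 0.2807 mol/L = 3.663 × 10^-3 mol
n(C6H8O6) = 3.663 × 10^-3 mol (1:1 ratio)
mass of C6H8O6 = 3.663 × 10^-3 × 176.12 g/mol = 0.6452 g
% C6H8O6 = 0.6452 / 0.8700 × 100 = 74.16 %

74.16 %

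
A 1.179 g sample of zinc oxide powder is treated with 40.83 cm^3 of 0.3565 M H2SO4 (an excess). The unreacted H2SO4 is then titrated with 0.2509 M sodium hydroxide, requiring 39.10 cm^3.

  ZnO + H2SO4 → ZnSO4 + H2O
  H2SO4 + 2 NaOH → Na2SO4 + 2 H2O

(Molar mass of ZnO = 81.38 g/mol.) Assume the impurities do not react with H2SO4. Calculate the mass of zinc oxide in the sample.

n(H2SO4) added = 0.04083 × 0.3565 = 0.01456 mol
n(NaOH) used in back-titration = 0.03910 × 0.2509 = 9.810 × 10^-3 mol
From the 1:2 ratio, n(H2SO4) left over = 1/2 × 9.810 × 10^-3 = 4.905 × 10^-3 mol
n(H2SO4) consumed by analyte = 0.01456 − 4.905 × 10^-3 = 9.651 × 10^-3 mol
n(ZnO) = 9.651 × 10^-3 mol (1:1 ratio)
mass of ZnO = 9.651 × 10^-3 × 81.38 = 0.7854 g

0.7854 g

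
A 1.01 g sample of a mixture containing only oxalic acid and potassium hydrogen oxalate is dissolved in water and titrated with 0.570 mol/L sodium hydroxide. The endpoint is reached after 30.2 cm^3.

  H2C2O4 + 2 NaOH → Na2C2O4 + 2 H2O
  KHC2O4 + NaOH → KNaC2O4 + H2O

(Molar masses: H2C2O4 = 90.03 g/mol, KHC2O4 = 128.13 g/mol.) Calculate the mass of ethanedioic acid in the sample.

0.648 g

n(NaOH) = 0.0302 × 0.570 = 0.0172 mol
Let x = n(H2C2O4), y = n(KHC2O4).
Titrant: 2x + 1y = 0.0172;  mass: 90.03x + 128.13y = 1.01
Solving, x = 7.19 × 10^-3 mol, y = 2.83 × 10^-3 mol
mass of H2C2O4 = 7.19 × 10^-3 × 90.03 = 0.648 g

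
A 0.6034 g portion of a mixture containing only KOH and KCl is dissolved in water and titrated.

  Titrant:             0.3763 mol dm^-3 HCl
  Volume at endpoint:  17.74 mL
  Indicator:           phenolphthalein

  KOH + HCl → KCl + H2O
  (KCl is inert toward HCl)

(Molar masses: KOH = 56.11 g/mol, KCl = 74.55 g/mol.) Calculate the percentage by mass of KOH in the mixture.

62.08 %

n(HCl) = 0.01774 × 0.3763 = 6.676 × 10^-3 mol
Let x = n(KOH), y = n(KCl).
Titrant: 1x = 6.676 × 10^-3;  mass: 56.11x + 74.55y = 0.6034
Solving, x = 6.676 × 10^-3 mol, y = 3.070 × 10^-3 mol
mass of KOH = 6.676 × 10^-3 × 56.11 = 0.3746 g
% KOH = 0.3746 / 0.6034 × 100 = 62.08 %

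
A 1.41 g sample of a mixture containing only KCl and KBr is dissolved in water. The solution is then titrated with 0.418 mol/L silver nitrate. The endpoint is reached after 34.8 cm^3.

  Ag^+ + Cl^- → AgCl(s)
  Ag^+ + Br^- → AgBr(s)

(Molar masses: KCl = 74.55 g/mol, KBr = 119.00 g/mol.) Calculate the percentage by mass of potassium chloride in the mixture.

n(AgNO3) = 0.0348 × 0.418 = 0.0145 mol
Let x = n(KCl), y = n(KBr).
Titrant: 1x + 1y = 0.0145;  mass: 74.55x + 119.00y = 1.41
Solving, x = 7.22 × 10^-3 mol, y = 7.32 × 10^-3 mol
mass of KCl = 7.22 × 10^-3 × 74.55 = 0.538 g
% KCl = 0.538 / 1.41 × 100 = 38.2 %

38.2 %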